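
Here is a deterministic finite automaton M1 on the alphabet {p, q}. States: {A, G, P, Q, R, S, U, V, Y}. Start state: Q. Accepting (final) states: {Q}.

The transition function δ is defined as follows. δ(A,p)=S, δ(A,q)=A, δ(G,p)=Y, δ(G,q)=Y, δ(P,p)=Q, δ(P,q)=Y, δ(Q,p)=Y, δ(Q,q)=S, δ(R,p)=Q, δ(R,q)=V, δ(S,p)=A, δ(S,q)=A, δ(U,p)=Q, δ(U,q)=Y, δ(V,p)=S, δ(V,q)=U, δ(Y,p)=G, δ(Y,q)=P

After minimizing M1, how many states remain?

First remove the unreachable states {R,U,V}; 6 states remain.
P0 = {Q} | {A,G,P,S,Y}.
Split {A,G,P,S,Y} by δ(·,p) → {A,G,S,Y} and {P}.
Refine {A,G,S,Y} on symbol q: members go to different blocks, giving {A,G,S} and {Y}.
Split {A,G,S} by δ(·,p) → {A,S} and {G}.
The partition is now stable with 5 blocks: {Q} | {A,S} | {P} | {Y} | {G}.

5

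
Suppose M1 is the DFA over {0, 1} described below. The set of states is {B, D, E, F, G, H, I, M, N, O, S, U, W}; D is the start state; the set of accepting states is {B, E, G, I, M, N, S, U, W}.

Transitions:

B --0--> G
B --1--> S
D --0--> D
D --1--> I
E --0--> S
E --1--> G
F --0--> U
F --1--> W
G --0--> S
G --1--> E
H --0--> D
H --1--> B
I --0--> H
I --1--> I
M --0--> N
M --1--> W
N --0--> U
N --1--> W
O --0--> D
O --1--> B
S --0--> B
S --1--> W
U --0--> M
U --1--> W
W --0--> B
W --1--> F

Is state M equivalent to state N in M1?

States {O} cannot be reached from the start state, so discard them.
Start with accepting vs non-accepting: {B,E,G,I,M,N,S,U,W} | {D,F,H}.
Split {B,E,G,I,M,N,S,U,W} by δ(·,0) → {B,E,G,M,N,S,U,W} and {I}.
Split {B,E,G,M,N,S,U,W} by δ(·,1) → {B,E,G,M,N,S,U} and {W}.
On input 1, block {B,E,G,M,N,S,U} splits into {M,N,S,U} and {B,E,G}.
Refine {M,N,S,U} on symbol 0: members go to different blocks, giving {M,N,U} and {S}.
Refine {D,F,H} on symbol 0: members go to different blocks, giving {D,H} and {F}.
Split {D,H} by δ(·,1) → {D} and {H}.
On input 0, block {B,E,G} splits into {E,G} and {B}.
The partition is now stable with 9 blocks: {M,N,U} | {D} | {I} | {W} | {E,G} | {S} | {F} | {H} | {B}.
M and N lie in the same block of the stable partition, so they are equivalent — no string distinguishes them.

Yes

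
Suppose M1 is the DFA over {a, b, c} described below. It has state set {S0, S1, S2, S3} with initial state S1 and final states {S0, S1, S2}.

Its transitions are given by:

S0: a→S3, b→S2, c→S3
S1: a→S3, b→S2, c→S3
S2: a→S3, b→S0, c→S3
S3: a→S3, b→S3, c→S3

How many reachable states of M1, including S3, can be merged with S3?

1

All states are reachable from the start state.
P0 = {S0,S1,S2} | {S3}.
Stable partition: {S0,S1,S2} | {S3} — 2 equivalence classes.
State S3 belongs to the block {S3}, which has 1 states.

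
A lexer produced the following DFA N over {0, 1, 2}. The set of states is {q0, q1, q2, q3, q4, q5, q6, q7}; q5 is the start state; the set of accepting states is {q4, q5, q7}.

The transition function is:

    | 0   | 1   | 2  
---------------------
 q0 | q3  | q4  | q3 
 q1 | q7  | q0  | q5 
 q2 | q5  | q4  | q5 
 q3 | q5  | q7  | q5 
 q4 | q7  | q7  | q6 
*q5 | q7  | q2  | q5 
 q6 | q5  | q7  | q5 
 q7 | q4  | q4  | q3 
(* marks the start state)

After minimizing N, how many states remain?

3

First remove the unreachable states {q0,q1}; 6 states remain.
P0 = {q4,q5,q7} | {q2,q3,q6}.
Split {q4,q5,q7} by δ(·,1) → {q4,q7} and {q5}.
Stable partition: {q4,q7} | {q2,q3,q6} | {q5} — 3 equivalence classes.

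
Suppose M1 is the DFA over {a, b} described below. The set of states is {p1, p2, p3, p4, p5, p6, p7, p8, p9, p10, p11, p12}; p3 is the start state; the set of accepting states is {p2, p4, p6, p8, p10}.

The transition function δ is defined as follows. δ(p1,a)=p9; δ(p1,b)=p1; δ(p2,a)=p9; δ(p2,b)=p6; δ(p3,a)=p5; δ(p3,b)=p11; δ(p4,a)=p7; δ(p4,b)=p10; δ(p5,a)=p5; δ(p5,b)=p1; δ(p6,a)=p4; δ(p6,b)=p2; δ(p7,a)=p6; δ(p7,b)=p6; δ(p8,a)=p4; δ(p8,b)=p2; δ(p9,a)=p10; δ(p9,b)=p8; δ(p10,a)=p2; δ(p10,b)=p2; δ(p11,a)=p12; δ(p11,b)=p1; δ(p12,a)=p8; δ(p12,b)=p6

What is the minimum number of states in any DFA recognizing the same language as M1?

5

Every state is reachable, so we keep all 12.
Start with accepting vs non-accepting: {p2,p4,p6,p8,p10} | {p1,p3,p5,p7,p9,p11,p12}.
Split {p2,p4,p6,p8,p10} by δ(·,a) → {p6,p8,p10} and {p2,p4}.
Split {p1,p3,p5,p7,p9,p11,p12} by δ(·,a) → {p1,p3,p5,p11} and {p7,p9,p12}.
Refine {p1,p3,p5,p11} on symbol a: members go to different blocks, giving {p1,p11} and {p3,p5}.
No further refinement is possible. Final partition (5 blocks): {p6,p8,p10} | {p1,p11} | {p2,p4} | {p7,p9,p12} | {p3,p5}.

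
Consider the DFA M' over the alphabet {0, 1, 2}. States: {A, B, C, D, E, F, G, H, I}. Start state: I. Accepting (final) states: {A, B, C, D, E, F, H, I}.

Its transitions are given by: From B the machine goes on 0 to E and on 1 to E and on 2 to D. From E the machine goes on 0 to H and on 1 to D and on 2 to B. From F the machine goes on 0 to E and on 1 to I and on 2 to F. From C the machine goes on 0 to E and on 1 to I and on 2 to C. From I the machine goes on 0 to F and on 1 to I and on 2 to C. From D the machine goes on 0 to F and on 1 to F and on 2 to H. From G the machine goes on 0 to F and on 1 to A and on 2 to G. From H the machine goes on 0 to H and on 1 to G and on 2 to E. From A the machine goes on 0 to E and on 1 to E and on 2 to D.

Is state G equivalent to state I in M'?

P0 = {A,B,C,D,E,F,H,I} | {G}.
Refine {A,B,C,D,E,F,H,I} on symbol 1: members go to different blocks, giving {A,B,C,D,E,F,I} and {H}.
On input 0, block {A,B,C,D,E,F,I} splits into {A,B,C,D,F,I} and {E}.
On input 0, block {A,B,C,D,F,I} splits into {A,B,C,F} and {D,I}.
Refine {A,B,C,F} on symbol 1: members go to different blocks, giving {A,B} and {C,F}.
On input 1, block {D,I} splits into {D} and {I}.
The partition is now stable with 7 blocks: {A,B} | {G} | {H} | {E} | {D} | {C,F} | {I}.
G and I end up in different blocks, so they are distinguishable. For instance, the string 'ε' is accepted from only I.

No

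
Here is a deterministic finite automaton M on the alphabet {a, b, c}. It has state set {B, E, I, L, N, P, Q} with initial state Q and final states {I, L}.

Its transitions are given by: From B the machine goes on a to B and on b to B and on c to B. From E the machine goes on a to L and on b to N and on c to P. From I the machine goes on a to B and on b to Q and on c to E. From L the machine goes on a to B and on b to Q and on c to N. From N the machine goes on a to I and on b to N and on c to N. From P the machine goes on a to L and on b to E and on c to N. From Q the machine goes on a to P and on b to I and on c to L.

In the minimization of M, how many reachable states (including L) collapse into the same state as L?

2

Start with accepting vs non-accepting: {I,L} | {B,E,N,P,Q}.
On input a, block {B,E,N,P,Q} splits into {E,N,P} and {B,Q}.
On input a, block {B,Q} splits into {Q} and {B}.
The partition is now stable with 4 blocks: {I,L} | {E,N,P} | {Q} | {B}.
The equivalence class containing L is {I,L}, of size 2.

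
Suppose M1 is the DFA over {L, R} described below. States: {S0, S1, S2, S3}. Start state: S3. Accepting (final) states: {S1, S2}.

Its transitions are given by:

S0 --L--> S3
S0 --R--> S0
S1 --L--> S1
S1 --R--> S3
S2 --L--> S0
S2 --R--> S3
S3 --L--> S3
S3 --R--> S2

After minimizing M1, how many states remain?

First remove the unreachable states {S1}; 3 states remain.
Initial partition by acceptance: {S2} | {S0,S3}.
Split {S0,S3} by δ(·,R) → {S0} and {S3}.
Stable partition: {S2} | {S0} | {S3} — 3 equivalence classes.

3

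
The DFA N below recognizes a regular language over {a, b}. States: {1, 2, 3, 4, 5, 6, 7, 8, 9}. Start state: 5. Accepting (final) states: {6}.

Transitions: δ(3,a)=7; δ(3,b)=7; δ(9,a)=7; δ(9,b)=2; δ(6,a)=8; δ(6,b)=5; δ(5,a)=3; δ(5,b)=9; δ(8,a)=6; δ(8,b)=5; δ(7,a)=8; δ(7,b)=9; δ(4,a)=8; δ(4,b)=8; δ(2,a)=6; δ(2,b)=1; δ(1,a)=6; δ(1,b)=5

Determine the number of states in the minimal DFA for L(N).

Reachable states from the start: {1,2,3,5,6,7,8,9}. Unreachable: {4} — drop them.
Start with accepting vs non-accepting: {6} | {1,2,3,5,7,8,9}.
Refine {1,2,3,5,7,8,9} on symbol a: members go to different blocks, giving {3,5,7,9} and {1,2,8}.
Split {3,5,7,9} by δ(·,a) → {3,5,9} and {7}.
Refine {3,5,9} on symbol a: members go to different blocks, giving {3,9} and {5}.
On input b, block {3,9} splits into {3} and {9}.
Refine {1,2,8} on symbol b: members go to different blocks, giving {1,8} and {2}.
The partition is now stable with 7 blocks: {6} | {3} | {1,8} | {7} | {5} | {9} | {2}.

7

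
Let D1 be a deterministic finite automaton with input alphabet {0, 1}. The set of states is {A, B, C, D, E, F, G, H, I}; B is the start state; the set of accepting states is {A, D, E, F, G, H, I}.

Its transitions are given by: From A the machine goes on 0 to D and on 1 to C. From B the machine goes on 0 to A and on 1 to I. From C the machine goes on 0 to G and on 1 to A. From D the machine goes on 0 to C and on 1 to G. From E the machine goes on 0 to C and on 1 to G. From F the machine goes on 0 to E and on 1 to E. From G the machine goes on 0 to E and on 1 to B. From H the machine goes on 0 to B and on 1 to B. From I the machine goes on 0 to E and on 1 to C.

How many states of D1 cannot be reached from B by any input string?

2

Starting at B and following transitions, the reachable set is {A, B, C, D, E, G, I}. That leaves F, H unreachable — 2 in total.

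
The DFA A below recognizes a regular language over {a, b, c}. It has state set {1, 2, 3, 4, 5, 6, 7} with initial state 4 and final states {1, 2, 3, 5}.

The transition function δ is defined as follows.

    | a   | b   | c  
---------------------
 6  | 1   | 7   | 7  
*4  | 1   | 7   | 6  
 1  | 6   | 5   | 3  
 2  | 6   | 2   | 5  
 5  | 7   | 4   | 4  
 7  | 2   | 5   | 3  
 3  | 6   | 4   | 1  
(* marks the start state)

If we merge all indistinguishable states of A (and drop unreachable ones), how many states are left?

Start with accepting vs non-accepting: {1,2,3,5} | {4,6,7}.
On input b, block {1,2,3,5} splits into {1,2} and {3,5}.
Refine {1,2} on symbol b: members go to different blocks, giving {1} and {2}.
Refine {4,6,7} on symbol a: members go to different blocks, giving {4,6} and {7}.
On input c, block {4,6} splits into {4} and {6}.
Split {3,5} by δ(·,a) → {3} and {5}.
Stable partition: {1} | {4} | {3} | {2} | {7} | {6} | {5} — 7 equivalence classes.

7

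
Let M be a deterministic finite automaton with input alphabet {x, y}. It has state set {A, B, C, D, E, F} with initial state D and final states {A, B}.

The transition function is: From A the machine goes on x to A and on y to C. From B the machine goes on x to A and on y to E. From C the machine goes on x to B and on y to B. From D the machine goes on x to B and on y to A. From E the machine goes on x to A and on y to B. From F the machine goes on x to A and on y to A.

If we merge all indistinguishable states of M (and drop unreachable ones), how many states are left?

First remove the unreachable states {F}; 5 states remain.
Start with accepting vs non-accepting: {A,B} | {C,D,E}.
The partition is now stable with 2 blocks: {A,B} | {C,D,E}.

2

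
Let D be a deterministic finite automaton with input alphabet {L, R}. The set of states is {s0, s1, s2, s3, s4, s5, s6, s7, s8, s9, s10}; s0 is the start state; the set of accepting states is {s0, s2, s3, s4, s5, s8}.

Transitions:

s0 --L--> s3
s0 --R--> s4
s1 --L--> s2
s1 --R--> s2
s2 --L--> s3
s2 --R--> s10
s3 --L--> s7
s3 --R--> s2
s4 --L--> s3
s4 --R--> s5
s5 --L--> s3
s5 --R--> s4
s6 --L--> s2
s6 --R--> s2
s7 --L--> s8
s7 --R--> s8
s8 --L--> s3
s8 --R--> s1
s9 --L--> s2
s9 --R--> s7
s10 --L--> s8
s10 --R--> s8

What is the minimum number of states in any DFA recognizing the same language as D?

First remove the unreachable states {s6,s9}; 9 states remain.
P0 = {s0,s2,s3,s4,s5,s8} | {s1,s7,s10}.
Refine {s0,s2,s3,s4,s5,s8} on symbol L: members go to different blocks, giving {s0,s2,s4,s5,s8} and {s3}.
Refine {s0,s2,s4,s5,s8} on symbol R: members go to different blocks, giving {s0,s4,s5} and {s2,s8}.
The partition is now stable with 4 blocks: {s0,s4,s5} | {s1,s7,s10} | {s3} | {s2,s8}.

4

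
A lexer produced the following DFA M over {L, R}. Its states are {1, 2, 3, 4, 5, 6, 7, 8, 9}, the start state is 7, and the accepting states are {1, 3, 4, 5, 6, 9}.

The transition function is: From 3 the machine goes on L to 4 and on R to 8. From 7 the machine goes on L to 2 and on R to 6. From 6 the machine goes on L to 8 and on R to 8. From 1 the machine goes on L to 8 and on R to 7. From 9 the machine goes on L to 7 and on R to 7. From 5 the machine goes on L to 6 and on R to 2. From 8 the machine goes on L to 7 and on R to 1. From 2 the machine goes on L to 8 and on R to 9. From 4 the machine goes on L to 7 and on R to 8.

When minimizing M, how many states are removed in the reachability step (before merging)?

BFS from 7 reaches {1, 2, 6, 7, 8, 9}; the 3 state(s) 3, 4, 5 are never visited.

3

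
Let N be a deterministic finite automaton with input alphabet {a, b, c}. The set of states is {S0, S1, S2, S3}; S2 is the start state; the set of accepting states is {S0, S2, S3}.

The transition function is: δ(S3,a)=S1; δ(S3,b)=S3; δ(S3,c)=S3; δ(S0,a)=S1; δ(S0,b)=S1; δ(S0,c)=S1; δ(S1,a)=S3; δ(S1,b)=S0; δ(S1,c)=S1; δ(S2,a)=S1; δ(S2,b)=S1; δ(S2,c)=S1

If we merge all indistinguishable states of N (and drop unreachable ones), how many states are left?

3

Start with accepting vs non-accepting: {S0,S2,S3} | {S1}.
Refine {S0,S2,S3} on symbol b: members go to different blocks, giving {S0,S2} and {S3}.
Stable partition: {S0,S2} | {S1} | {S3} — 3 equivalence classes.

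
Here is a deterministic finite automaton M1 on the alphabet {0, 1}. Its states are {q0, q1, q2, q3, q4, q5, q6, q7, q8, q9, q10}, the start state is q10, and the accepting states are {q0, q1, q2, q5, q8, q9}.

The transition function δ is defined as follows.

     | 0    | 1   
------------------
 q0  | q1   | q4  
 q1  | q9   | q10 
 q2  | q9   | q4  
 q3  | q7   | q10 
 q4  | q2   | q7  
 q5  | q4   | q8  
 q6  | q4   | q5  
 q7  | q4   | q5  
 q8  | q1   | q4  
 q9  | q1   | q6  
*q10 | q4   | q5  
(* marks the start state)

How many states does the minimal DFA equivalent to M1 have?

States {q0,q3} cannot be reached from the start state, so discard them.
Start with accepting vs non-accepting: {q1,q2,q5,q8,q9} | {q4,q6,q7,q10}.
On input 0, block {q1,q2,q5,q8,q9} splits into {q1,q2,q8,q9} and {q5}.
On input 0, block {q4,q6,q7,q10} splits into {q6,q7,q10} and {q4}.
Refine {q1,q2,q8,q9} on symbol 1: members go to different blocks, giving {q1,q9} and {q2,q8}.
No further refinement is possible. Final partition (5 blocks): {q1,q9} | {q6,q7,q10} | {q5} | {q4} | {q2,q8}.

5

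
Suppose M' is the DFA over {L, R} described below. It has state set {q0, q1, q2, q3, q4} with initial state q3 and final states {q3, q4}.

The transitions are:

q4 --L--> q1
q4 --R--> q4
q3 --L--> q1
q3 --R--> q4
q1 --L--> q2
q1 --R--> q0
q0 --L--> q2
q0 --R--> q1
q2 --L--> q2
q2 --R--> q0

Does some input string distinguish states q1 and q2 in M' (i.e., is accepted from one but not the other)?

Every state is reachable, so we keep all 5.
Start with accepting vs non-accepting: {q3,q4} | {q0,q1,q2}.
No further refinement is possible. Final partition (2 blocks): {q3,q4} | {q0,q1,q2}.
q1 and q2 lie in the same block of the stable partition, so they are equivalent — no string distinguishes them.

No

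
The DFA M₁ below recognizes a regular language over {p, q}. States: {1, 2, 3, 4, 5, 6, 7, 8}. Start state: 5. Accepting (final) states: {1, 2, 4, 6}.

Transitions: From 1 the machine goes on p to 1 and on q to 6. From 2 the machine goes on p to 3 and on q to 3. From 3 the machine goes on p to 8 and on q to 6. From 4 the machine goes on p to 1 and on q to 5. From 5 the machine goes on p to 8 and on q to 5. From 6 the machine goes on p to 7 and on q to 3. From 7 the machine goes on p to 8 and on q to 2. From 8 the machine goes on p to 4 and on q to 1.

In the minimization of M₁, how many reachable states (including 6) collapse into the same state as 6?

Every state is reachable, so we keep all 8.
P0 = {1,2,4,6} | {3,5,7,8}.
Refine {1,2,4,6} on symbol p: members go to different blocks, giving {1,4} and {2,6}.
Split {1,4} by δ(·,q) → {1} and {4}.
On input p, block {3,5,7,8} splits into {3,5,7} and {8}.
Split {3,5,7} by δ(·,q) → {3,7} and {5}.
No further refinement is possible. Final partition (6 blocks): {1} | {3,7} | {2,6} | {4} | {8} | {5}.
State 6 belongs to the block {2,6}, which has 2 states.

2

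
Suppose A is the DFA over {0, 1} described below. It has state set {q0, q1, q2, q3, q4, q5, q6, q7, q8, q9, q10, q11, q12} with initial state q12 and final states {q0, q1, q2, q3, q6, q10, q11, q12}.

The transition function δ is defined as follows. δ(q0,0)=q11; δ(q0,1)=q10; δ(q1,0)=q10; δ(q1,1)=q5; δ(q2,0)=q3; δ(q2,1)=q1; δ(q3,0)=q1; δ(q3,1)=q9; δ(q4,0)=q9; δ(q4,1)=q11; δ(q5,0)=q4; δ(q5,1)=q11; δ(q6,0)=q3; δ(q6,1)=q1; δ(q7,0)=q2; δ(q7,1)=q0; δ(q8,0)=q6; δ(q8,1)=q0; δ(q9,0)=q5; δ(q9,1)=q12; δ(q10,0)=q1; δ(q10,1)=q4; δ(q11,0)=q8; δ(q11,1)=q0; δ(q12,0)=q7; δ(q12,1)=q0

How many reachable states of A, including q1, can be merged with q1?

3

Every state is reachable, so we keep all 13.
P0 = {q0,q1,q2,q3,q6,q10,q11,q12} | {q4,q5,q7,q8,q9}.
On input 0, block {q0,q1,q2,q3,q6,q10,q11,q12} splits into {q0,q1,q2,q3,q6,q10} and {q11,q12}.
Split {q0,q1,q2,q3,q6,q10} by δ(·,0) → {q1,q2,q3,q6,q10} and {q0}.
On input 1, block {q1,q2,q3,q6,q10} splits into {q1,q3,q10} and {q2,q6}.
On input 0, block {q4,q5,q7,q8,q9} splits into {q4,q5,q9} and {q7,q8}.
No further refinement is possible. Final partition (6 blocks): {q1,q3,q10} | {q4,q5,q9} | {q11,q12} | {q0} | {q2,q6} | {q7,q8}.
The equivalence class containing q1 is {q1,q3,q10}, of size 3.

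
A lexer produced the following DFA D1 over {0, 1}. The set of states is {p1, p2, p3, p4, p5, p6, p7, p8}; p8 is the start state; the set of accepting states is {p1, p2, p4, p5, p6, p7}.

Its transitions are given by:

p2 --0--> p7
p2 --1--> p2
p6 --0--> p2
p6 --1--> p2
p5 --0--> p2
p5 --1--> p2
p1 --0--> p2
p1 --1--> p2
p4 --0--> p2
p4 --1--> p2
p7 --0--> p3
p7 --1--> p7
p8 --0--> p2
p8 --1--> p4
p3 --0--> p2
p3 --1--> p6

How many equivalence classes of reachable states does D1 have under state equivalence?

4

States {p1,p5} cannot be reached from the start state, so discard them.
Initial partition by acceptance: {p2,p4,p6,p7} | {p3,p8}.
Refine {p2,p4,p6,p7} on symbol 0: members go to different blocks, giving {p2,p4,p6} and {p7}.
Refine {p2,p4,p6} on symbol 0: members go to different blocks, giving {p4,p6} and {p2}.
Stable partition: {p4,p6} | {p3,p8} | {p7} | {p2} — 4 equivalence classes.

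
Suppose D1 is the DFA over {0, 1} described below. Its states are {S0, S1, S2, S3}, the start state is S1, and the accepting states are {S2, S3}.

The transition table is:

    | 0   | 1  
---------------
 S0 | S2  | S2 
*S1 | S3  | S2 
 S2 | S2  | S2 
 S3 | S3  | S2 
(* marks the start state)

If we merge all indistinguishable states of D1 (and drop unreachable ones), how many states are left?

2

States {S0} cannot be reached from the start state, so discard them.
P0 = {S2,S3} | {S1}.
Stable partition: {S2,S3} | {S1} — 2 equivalence classes.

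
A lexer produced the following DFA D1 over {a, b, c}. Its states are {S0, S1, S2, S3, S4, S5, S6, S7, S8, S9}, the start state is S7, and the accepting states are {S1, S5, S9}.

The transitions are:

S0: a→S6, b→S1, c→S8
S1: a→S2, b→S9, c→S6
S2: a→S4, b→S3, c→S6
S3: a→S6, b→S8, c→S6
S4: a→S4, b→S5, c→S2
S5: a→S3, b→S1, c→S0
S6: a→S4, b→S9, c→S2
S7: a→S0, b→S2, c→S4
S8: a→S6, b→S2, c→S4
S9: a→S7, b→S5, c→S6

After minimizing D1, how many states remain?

3

Every state is reachable, so we keep all 10.
Start with accepting vs non-accepting: {S1,S5,S9} | {S0,S2,S3,S4,S6,S7,S8}.
On input b, block {S0,S2,S3,S4,S6,S7,S8} splits into {S2,S3,S7,S8} and {S0,S4,S6}.
No further refinement is possible. Final partition (3 blocks): {S1,S5,S9} | {S2,S3,S7,S8} | {S0,S4,S6}.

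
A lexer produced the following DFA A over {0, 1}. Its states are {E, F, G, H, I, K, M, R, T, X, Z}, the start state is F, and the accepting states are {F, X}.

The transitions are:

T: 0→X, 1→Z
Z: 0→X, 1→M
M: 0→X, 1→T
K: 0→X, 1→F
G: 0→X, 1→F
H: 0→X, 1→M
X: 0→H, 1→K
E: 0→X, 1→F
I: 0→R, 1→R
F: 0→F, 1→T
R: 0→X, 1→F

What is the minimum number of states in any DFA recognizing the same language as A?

4

Reachable states from the start: {F,H,K,M,T,X,Z}. Unreachable: {E,G,I,R} — drop them.
P0 = {F,X} | {H,K,M,T,Z}.
On input 0, block {F,X} splits into {F} and {X}.
On input 1, block {H,K,M,T,Z} splits into {H,M,T,Z} and {K}.
Stable partition: {F} | {H,M,T,Z} | {X} | {K} — 4 equivalence classes.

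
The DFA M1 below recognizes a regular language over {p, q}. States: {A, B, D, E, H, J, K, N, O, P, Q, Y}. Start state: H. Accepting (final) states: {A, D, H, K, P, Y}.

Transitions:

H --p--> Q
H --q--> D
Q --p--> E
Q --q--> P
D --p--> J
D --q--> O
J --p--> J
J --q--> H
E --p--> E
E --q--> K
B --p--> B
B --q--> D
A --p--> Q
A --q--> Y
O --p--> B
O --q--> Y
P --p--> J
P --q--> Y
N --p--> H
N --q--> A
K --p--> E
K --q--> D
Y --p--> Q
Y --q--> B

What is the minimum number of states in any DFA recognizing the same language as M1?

4

States {A,N} cannot be reached from the start state, so discard them.
Initial partition by acceptance: {D,H,K,P,Y} | {B,E,J,O,Q}.
Refine {D,H,K,P,Y} on symbol q: members go to different blocks, giving {H,K,P} and {D,Y}.
Split {B,E,J,O,Q} by δ(·,q) → {E,J,Q} and {B,O}.
No further refinement is possible. Final partition (4 blocks): {H,K,P} | {E,J,Q} | {D,Y} | {B,O}.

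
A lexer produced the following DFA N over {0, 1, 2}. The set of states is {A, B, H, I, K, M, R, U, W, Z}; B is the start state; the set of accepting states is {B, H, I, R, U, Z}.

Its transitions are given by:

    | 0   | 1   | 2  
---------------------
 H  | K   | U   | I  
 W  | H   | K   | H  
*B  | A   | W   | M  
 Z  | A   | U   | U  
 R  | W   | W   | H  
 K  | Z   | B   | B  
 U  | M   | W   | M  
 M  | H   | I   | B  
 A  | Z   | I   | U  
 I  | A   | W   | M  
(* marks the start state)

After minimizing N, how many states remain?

First remove the unreachable states {R}; 9 states remain.
Initial partition by acceptance: {B,H,I,U,Z} | {A,K,M,W}.
Refine {B,H,I,U,Z} on symbol 1: members go to different blocks, giving {B,I,U} and {H,Z}.
On input 1, block {A,K,M,W} splits into {A,K,M} and {W}.
No further refinement is possible. Final partition (4 blocks): {B,I,U} | {A,K,M} | {H,Z} | {W}.

4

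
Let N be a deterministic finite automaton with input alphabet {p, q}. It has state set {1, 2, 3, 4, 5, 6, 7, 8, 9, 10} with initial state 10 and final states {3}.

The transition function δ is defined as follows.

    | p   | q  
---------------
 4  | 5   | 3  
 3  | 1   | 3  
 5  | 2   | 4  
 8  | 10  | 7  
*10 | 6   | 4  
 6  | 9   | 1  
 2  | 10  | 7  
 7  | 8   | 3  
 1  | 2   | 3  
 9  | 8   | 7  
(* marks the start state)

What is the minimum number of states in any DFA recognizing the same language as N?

3

Every state is reachable, so we keep all 10.
P0 = {3} | {1,2,4,5,6,7,8,9,10}.
Refine {1,2,4,5,6,7,8,9,10} on symbol q: members go to different blocks, giving {2,5,6,8,9,10} and {1,4,7}.
No further refinement is possible. Final partition (3 blocks): {3} | {2,5,6,8,9,10} | {1,4,7}.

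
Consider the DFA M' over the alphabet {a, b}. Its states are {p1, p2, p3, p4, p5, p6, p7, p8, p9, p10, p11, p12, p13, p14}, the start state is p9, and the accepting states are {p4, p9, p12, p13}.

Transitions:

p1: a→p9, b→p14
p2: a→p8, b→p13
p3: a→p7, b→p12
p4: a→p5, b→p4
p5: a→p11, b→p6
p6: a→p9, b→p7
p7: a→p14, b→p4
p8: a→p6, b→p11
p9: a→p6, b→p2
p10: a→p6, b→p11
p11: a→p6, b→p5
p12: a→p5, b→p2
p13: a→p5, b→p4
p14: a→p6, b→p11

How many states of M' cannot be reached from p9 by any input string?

4

Starting at p9 and following transitions, the reachable set is {p2, p4, p5, p6, p7, p8, p9, p11, p13, p14}. That leaves p1, p3, p10, p12 unreachable — 4 in total.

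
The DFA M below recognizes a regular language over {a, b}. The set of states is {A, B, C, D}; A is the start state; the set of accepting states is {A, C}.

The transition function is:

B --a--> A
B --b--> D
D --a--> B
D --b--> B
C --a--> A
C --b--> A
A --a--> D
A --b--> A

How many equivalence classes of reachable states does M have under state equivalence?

3

States {C} cannot be reached from the start state, so discard them.
Initial partition by acceptance: {A} | {B,D}.
Refine {B,D} on symbol a: members go to different blocks, giving {B} and {D}.
No further refinement is possible. Final partition (3 blocks): {A} | {B} | {D}.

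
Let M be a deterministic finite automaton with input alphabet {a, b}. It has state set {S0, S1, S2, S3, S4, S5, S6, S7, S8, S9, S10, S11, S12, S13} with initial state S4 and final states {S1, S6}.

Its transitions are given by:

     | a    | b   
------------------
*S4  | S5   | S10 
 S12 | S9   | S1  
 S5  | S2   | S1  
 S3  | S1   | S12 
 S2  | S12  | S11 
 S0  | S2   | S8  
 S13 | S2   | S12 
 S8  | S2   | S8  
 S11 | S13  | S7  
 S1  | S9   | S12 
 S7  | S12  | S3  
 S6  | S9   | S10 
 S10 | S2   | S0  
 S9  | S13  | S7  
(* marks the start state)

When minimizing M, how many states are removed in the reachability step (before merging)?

Starting at S4 and following transitions, the reachable set is {S0, S1, S2, S3, S4, S5, S7, S8, S9, S10, S11, S12, S13}. That leaves S6 unreachable — 1 in total.

1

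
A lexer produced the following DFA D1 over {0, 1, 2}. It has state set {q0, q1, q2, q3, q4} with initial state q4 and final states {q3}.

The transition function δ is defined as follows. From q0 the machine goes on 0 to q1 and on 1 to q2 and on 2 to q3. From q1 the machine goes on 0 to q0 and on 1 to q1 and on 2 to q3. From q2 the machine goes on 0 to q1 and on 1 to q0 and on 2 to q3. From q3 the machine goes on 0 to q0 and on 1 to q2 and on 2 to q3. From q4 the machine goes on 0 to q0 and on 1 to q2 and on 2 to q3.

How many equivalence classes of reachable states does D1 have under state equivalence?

2

Initial partition by acceptance: {q3} | {q0,q1,q2,q4}.
No further refinement is possible. Final partition (2 blocks): {q3} | {q0,q1,q2,q4}.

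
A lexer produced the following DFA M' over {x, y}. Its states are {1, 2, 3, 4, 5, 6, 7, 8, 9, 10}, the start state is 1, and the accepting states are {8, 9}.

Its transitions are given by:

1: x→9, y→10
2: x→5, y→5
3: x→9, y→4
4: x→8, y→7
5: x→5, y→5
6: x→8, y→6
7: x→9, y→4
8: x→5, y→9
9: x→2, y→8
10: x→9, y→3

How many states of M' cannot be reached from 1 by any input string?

1

Starting at 1 and following transitions, the reachable set is {1, 2, 3, 4, 5, 7, 8, 9, 10}. That leaves 6 unreachable — 1 in total.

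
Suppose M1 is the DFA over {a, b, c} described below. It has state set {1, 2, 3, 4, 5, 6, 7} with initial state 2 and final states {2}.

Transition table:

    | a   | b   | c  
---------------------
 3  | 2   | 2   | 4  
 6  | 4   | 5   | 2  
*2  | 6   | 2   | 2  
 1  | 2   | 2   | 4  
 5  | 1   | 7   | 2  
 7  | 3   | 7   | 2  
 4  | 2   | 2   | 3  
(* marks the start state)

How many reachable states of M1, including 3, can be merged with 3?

3

Start with accepting vs non-accepting: {2} | {1,3,4,5,6,7}.
Split {1,3,4,5,6,7} by δ(·,a) → {1,3,4} and {5,6,7}.
No further refinement is possible. Final partition (3 blocks): {2} | {1,3,4} | {5,6,7}.
The equivalence class containing 3 is {1,3,4}, of size 3.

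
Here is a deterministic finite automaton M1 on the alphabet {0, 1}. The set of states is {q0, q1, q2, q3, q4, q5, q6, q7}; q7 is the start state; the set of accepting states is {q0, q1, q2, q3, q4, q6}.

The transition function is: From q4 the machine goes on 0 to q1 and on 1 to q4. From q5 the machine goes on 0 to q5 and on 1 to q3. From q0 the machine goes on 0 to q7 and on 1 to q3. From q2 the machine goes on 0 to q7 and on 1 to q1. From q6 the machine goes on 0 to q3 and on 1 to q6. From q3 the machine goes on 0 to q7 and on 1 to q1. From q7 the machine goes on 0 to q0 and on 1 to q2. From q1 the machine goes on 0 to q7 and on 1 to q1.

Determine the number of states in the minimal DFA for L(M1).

First remove the unreachable states {q4,q5,q6}; 5 states remain.
Start with accepting vs non-accepting: {q0,q1,q2,q3} | {q7}.
No further refinement is possible. Final partition (2 blocks): {q0,q1,q2,q3} | {q7}.

2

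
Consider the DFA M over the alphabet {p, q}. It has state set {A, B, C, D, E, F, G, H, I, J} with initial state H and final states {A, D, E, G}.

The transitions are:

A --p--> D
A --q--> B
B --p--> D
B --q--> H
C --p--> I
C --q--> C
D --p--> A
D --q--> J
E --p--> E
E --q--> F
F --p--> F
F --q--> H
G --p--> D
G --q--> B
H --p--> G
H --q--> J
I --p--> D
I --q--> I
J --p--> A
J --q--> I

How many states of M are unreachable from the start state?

3

Starting at H and following transitions, the reachable set is {A, B, D, G, H, I, J}. That leaves C, E, F unreachable — 3 in total.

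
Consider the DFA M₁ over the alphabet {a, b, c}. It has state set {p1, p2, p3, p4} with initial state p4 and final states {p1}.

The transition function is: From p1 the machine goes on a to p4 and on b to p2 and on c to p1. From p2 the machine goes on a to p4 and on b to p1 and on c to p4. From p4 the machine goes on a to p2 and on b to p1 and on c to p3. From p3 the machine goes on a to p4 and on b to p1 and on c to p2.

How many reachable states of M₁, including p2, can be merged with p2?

3

P0 = {p1} | {p2,p3,p4}.
Stable partition: {p1} | {p2,p3,p4} — 2 equivalence classes.
State p2 belongs to the block {p2,p3,p4}, which has 3 states.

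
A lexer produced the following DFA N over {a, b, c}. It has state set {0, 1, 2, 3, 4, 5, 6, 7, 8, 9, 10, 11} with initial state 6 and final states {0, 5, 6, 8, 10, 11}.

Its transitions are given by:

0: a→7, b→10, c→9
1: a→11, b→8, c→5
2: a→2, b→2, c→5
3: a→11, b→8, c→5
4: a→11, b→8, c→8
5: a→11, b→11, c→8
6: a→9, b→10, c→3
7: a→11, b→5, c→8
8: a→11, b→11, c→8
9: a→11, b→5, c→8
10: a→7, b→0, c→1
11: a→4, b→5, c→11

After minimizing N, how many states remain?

4

States {2} cannot be reached from the start state, so discard them.
P0 = {0,5,6,8,10,11} | {1,3,4,7,9}.
On input a, block {0,5,6,8,10,11} splits into {0,6,10,11} and {5,8}.
Split {0,6,10,11} by δ(·,b) → {0,6,10} and {11}.
No further refinement is possible. Final partition (4 blocks): {0,6,10} | {1,3,4,7,9} | {5,8} | {11}.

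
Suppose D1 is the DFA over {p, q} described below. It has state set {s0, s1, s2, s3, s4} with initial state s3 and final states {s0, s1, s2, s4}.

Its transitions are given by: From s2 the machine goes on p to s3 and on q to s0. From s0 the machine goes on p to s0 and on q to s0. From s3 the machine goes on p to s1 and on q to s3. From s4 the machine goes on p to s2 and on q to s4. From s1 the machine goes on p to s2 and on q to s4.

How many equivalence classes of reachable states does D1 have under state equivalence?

Every state is reachable, so we keep all 5.
P0 = {s0,s1,s2,s4} | {s3}.
Refine {s0,s1,s2,s4} on symbol p: members go to different blocks, giving {s0,s1,s4} and {s2}.
On input p, block {s0,s1,s4} splits into {s1,s4} and {s0}.
Stable partition: {s1,s4} | {s3} | {s2} | {s0} — 4 equivalence classes.

4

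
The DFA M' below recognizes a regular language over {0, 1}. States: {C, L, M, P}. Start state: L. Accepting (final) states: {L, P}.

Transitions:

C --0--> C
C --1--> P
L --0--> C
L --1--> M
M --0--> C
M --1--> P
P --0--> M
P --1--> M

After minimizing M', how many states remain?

2

Every state is reachable, so we keep all 4.
P0 = {L,P} | {C,M}.
The partition is now stable with 2 blocks: {L,P} | {C,M}.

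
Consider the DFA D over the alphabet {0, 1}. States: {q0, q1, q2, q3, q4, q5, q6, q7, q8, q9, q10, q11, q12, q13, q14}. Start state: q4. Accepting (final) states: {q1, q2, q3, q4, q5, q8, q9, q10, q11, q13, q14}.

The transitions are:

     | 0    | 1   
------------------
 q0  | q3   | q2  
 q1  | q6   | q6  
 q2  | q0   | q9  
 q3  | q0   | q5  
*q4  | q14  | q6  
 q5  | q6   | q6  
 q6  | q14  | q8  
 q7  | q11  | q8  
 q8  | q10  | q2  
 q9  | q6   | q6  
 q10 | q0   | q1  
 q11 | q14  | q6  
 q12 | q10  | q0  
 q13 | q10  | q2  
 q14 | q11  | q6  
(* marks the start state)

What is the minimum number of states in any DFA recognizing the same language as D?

Reachable states from the start: {q0,q1,q2,q3,q4,q5,q6,q8,q9,q10,q11,q14}. Unreachable: {q7,q12,q13} — drop them.
P0 = {q1,q2,q3,q4,q5,q8,q9,q10,q11,q14} | {q0,q6}.
On input 0, block {q1,q2,q3,q4,q5,q8,q9,q10,q11,q14} splits into {q1,q2,q3,q5,q9,q10} and {q4,q8,q11,q14}.
Refine {q1,q2,q3,q5,q9,q10} on symbol 1: members go to different blocks, giving {q1,q5,q9} and {q2,q3,q10}.
Split {q0,q6} by δ(·,0) → {q0} and {q6}.
Split {q4,q8,q11,q14} by δ(·,0) → {q4,q11,q14} and {q8}.
No further refinement is possible. Final partition (6 blocks): {q1,q5,q9} | {q0} | {q4,q11,q14} | {q2,q3,q10} | {q6} | {q8}.

6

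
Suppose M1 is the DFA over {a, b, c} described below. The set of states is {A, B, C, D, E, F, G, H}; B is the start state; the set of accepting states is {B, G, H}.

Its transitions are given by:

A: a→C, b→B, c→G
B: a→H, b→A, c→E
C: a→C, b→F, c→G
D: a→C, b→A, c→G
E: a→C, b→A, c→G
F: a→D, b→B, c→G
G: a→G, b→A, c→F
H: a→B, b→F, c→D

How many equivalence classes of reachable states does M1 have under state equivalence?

4

P0 = {B,G,H} | {A,C,D,E,F}.
On input b, block {A,C,D,E,F} splits into {C,D,E} and {A,F}.
On input c, block {B,G,H} splits into {B,H} and {G}.
Stable partition: {B,H} | {C,D,E} | {A,F} | {G} — 4 equivalence classes.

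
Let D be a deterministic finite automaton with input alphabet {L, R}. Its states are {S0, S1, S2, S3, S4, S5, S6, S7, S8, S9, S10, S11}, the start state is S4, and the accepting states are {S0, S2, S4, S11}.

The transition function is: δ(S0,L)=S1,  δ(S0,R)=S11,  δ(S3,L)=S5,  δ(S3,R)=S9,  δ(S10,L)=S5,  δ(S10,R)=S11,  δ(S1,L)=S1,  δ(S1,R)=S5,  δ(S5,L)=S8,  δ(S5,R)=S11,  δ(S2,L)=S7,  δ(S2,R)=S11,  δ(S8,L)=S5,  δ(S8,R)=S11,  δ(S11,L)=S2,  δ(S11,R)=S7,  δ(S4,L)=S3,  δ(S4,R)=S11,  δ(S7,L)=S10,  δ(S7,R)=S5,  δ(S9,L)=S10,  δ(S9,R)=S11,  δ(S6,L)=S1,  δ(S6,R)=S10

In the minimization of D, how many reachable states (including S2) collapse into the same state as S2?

Reachable states from the start: {S2,S3,S4,S5,S7,S8,S9,S10,S11}. Unreachable: {S0,S1,S6} — drop them.
Initial partition by acceptance: {S2,S4,S11} | {S3,S5,S7,S8,S9,S10}.
Refine {S2,S4,S11} on symbol L: members go to different blocks, giving {S2,S4} and {S11}.
Split {S3,S5,S7,S8,S9,S10} by δ(·,R) → {S5,S8,S9,S10} and {S3,S7}.
No further refinement is possible. Final partition (4 blocks): {S2,S4} | {S5,S8,S9,S10} | {S11} | {S3,S7}.
The equivalence class containing S2 is {S2,S4}, of size 2.

2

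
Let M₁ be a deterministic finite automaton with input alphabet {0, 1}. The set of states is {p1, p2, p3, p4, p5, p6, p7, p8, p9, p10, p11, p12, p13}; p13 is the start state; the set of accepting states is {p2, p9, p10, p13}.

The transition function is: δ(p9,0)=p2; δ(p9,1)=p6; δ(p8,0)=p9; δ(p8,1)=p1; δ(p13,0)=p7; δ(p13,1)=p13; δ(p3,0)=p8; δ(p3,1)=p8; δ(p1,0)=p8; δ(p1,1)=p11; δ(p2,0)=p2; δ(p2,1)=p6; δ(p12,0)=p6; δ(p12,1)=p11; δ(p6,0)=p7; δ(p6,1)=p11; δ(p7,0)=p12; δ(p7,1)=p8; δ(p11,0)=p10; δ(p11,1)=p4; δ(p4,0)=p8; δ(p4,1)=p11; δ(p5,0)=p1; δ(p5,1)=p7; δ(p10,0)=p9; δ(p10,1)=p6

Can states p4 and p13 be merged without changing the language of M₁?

States {p3,p5} cannot be reached from the start state, so discard them.
Initial partition by acceptance: {p2,p9,p10,p13} | {p1,p4,p6,p7,p8,p11,p12}.
Split {p2,p9,p10,p13} by δ(·,0) → {p2,p9,p10} and {p13}.
On input 0, block {p1,p4,p6,p7,p8,p11,p12} splits into {p1,p4,p6,p7,p12} and {p8,p11}.
Split {p1,p4,p6,p7,p12} by δ(·,0) → {p6,p7,p12} and {p1,p4}.
No further refinement is possible. Final partition (5 blocks): {p2,p9,p10} | {p6,p7,p12} | {p13} | {p8,p11} | {p1,p4}.
p4 and p13 end up in different blocks, so they are distinguishable. For instance, the string 'ε' is accepted from only p13.

No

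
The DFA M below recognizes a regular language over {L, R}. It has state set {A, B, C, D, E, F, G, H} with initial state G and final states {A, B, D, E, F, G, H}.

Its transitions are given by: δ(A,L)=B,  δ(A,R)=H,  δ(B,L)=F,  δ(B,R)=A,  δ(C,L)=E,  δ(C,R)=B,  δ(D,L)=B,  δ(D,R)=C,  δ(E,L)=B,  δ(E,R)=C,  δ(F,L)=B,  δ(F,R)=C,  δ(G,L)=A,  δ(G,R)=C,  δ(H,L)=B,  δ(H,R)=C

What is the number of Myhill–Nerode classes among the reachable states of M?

5

States {D} cannot be reached from the start state, so discard them.
Start with accepting vs non-accepting: {A,B,E,F,G,H} | {C}.
Split {A,B,E,F,G,H} by δ(·,R) → {E,F,G,H} and {A,B}.
Refine {A,B} on symbol L: members go to different blocks, giving {A} and {B}.
Refine {E,F,G,H} on symbol L: members go to different blocks, giving {E,F,H} and {G}.
The partition is now stable with 5 blocks: {E,F,H} | {C} | {A} | {B} | {G}.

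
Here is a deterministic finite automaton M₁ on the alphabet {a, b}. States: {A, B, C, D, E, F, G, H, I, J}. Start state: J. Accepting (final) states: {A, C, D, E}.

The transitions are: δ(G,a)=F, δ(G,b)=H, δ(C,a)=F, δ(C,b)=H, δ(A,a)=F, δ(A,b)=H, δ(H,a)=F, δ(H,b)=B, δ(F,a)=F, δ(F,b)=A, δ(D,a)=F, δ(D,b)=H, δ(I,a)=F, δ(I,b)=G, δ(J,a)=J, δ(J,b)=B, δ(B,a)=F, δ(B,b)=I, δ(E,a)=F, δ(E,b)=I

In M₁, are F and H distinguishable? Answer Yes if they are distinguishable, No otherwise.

States {C,D,E} cannot be reached from the start state, so discard them.
Start with accepting vs non-accepting: {A} | {B,F,G,H,I,J}.
Split {B,F,G,H,I,J} by δ(·,b) → {B,G,H,I,J} and {F}.
Refine {B,G,H,I,J} on symbol a: members go to different blocks, giving {B,G,H,I} and {J}.
Stable partition: {A} | {B,G,H,I} | {F} | {J} — 4 equivalence classes.
F and H end up in different blocks, so they are distinguishable. For instance, the string 'b' is accepted from only F.

Yes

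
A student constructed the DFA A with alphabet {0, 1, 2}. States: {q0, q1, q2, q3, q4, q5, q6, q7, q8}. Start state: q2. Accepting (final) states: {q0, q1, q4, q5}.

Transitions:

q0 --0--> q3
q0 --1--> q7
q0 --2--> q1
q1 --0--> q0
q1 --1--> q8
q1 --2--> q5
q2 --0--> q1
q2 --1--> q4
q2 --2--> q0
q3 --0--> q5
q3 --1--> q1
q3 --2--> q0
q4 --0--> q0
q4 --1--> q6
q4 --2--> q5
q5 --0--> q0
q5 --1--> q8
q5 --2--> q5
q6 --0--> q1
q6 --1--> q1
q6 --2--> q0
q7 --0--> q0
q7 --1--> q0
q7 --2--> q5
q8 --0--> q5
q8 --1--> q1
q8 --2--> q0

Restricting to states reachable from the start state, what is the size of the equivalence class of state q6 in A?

Every state is reachable, so we keep all 9.
P0 = {q0,q1,q4,q5} | {q2,q3,q6,q7,q8}.
On input 0, block {q0,q1,q4,q5} splits into {q1,q4,q5} and {q0}.
On input 0, block {q2,q3,q6,q7,q8} splits into {q2,q3,q6,q8} and {q7}.
No further refinement is possible. Final partition (4 blocks): {q1,q4,q5} | {q2,q3,q6,q8} | {q0} | {q7}.
State q6 belongs to the block {q2,q3,q6,q8}, which has 4 states.

4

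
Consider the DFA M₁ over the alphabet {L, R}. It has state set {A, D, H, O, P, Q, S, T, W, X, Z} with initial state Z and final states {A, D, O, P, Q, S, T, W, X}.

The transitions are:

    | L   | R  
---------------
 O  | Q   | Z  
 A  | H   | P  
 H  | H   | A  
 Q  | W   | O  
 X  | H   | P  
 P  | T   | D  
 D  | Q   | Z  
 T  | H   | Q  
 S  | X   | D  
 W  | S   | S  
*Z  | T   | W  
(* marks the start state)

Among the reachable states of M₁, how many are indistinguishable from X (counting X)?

Every state is reachable, so we keep all 11.
Start with accepting vs non-accepting: {A,D,O,P,Q,S,T,W,X} | {H,Z}.
On input L, block {A,D,O,P,Q,S,T,W,X} splits into {D,O,P,Q,S,W} and {A,T,X}.
Split {D,O,P,Q,S,W} by δ(·,L) → {D,O,Q,W} and {P,S}.
On input L, block {D,O,Q,W} splits into {D,O,Q} and {W}.
On input L, block {D,O,Q} splits into {D,O} and {Q}.
On input L, block {H,Z} splits into {H} and {Z}.
Refine {A,T,X} on symbol R: members go to different blocks, giving {A,X} and {T}.
Split {P,S} by δ(·,L) → {P} and {S}.
Stable partition: {D,O} | {H} | {A,X} | {P} | {W} | {Q} | {Z} | {T} | {S} — 9 equivalence classes.
State X belongs to the block {A,X}, which has 2 states.

2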